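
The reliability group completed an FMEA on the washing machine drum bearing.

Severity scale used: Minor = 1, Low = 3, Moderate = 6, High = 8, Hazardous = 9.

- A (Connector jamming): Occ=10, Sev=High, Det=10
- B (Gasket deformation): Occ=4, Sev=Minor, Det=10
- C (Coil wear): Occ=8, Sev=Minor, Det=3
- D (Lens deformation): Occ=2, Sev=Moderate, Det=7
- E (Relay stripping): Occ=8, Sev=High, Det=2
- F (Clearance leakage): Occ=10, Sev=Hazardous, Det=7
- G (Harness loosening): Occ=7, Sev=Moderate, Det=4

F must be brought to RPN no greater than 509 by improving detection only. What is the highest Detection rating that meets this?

5

F: S=9, O=10, D=7 → current RPN = 630.
Fixed product = 90. Need 90 × D ≤ 509, so D ≤ 509/90 = 5.66.
Maximum integer Detection rating = 5 (gives RPN 450; D=6 would give 540 > 509).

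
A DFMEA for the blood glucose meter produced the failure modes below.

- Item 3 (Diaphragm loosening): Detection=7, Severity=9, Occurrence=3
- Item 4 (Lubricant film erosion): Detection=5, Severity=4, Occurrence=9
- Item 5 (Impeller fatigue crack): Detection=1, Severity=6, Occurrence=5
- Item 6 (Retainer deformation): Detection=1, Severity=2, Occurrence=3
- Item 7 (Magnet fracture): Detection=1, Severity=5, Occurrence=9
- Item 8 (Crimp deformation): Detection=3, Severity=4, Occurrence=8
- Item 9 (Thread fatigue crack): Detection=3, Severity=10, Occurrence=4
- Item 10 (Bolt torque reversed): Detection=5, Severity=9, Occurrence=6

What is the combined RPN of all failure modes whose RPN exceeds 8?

RPN = Severity × Occurrence × Detection:
  Item 3: 9 × 3 × 7 = 189
  Item 4: 4 × 9 × 5 = 180
  Item 5: 6 × 5 × 1 = 30
  Item 6: 2 × 3 × 1 = 6
  Item 7: 5 × 9 × 1 = 45
  Item 8: 4 × 8 × 3 = 96
  Item 9: 10 × 4 × 3 = 120
  Item 10: 9 × 6 × 5 = 270
RPN > 8: Item 3 (189), Item 4 (180), Item 5 (30), Item 7 (45), Item 8 (96), Item 9 (120), Item 10 (270).
Sum: 189 + 180 + 30 + 45 + 96 + 120 + 270 = 930.

930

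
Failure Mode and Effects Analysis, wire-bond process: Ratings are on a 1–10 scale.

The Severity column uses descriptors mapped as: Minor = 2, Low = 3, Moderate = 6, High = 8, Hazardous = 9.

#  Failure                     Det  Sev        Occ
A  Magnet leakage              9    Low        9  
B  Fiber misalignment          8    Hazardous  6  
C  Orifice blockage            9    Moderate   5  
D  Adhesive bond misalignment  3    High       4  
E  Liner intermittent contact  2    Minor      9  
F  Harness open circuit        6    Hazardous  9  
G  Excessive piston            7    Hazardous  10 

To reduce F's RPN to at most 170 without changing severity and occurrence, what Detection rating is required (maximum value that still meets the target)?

2

F: S=9, O=9, D=6 → current RPN = 486.
Fixed product = 81. Need 81 × D ≤ 170, so D ≤ 170/81 = 2.10.
Maximum integer Detection rating = 2 (gives RPN 162; D=3 would give 243 > 170).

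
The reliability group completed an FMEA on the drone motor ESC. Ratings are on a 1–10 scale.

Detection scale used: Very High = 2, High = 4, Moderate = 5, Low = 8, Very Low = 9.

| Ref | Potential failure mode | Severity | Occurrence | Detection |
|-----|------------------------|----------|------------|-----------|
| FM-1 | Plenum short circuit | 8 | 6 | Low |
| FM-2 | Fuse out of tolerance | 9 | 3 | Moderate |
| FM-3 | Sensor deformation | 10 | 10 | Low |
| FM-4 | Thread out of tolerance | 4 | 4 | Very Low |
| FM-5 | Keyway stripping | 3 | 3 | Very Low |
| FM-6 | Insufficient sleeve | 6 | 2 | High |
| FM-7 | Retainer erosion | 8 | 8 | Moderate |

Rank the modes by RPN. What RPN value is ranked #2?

384

RPN = Severity × Occurrence × Detection:
  FM-1: 8 × 6 × 8 = 384
  FM-2: 9 × 3 × 5 = 135
  FM-3: 10 × 10 × 8 = 800
  FM-4: 4 × 4 × 9 = 144
  FM-5: 3 × 3 × 9 = 81
  FM-6: 6 × 2 × 4 = 48
  FM-7: 8 × 8 × 5 = 320
Sorted descending: 800, 384, 320, 144, 135, 81, 48.
The second-highest RPN is 384 (FM-1).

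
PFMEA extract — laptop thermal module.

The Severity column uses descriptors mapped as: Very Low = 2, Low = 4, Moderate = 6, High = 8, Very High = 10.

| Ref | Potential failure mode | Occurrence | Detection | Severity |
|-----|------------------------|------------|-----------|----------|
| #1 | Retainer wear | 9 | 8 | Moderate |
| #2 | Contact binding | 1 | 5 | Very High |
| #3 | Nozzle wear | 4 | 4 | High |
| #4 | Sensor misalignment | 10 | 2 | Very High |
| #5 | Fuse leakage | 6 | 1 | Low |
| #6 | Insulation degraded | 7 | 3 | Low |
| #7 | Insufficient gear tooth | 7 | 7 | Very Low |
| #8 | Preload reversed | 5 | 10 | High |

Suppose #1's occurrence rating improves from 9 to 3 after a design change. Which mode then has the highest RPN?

#8

RPN = Severity × Occurrence × Detection:
  #1: 6 × 9 × 8 = 432
  #2: 10 × 1 × 5 = 50
  #3: 8 × 4 × 4 = 128
  #4: 10 × 10 × 2 = 200
  #5: 4 × 6 × 1 = 24
  #6: 4 × 7 × 3 = 84
  #7: 2 × 7 × 7 = 98
  #8: 8 × 5 × 10 = 400
After action: #1 → 6 × 3 × 8 = 144.
Revised RPNs: #8=400, #4=200, #1=144, #3=128, #7=98, #6=84, #2=50, #5=24.
Highest is now #8 (400).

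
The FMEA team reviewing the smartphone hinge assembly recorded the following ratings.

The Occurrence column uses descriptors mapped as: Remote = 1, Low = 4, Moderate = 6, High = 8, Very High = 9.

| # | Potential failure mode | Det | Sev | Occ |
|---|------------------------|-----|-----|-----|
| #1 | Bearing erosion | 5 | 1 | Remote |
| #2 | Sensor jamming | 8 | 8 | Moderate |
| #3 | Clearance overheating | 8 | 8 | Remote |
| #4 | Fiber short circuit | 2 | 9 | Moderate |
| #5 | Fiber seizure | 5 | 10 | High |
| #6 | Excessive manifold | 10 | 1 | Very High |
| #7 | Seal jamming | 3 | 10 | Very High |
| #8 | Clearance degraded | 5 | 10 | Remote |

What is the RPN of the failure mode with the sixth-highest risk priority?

RPN = Severity × Occurrence × Detection:
  #1: 1 × 1 × 5 = 5
  #2: 8 × 6 × 8 = 384
  #3: 8 × 1 × 8 = 64
  #4: 9 × 6 × 2 = 108
  #5: 10 × 8 × 5 = 400
  #6: 1 × 9 × 10 = 90
  #7: 10 × 9 × 3 = 270
  #8: 10 × 1 × 5 = 50
Sorted descending: 400, 384, 270, 108, 90, 64, 50, 5.
The sixth-highest RPN is 64 (#3).

64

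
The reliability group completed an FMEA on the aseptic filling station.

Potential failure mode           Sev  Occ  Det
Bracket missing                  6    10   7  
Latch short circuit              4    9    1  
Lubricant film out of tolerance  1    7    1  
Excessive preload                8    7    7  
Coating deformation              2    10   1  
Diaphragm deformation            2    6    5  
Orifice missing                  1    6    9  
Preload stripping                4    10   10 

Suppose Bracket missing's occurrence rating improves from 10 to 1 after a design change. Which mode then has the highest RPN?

Preload stripping

RPN = Severity × Occurrence × Detection:
  Bracket missing: 6 × 10 × 7 = 420
  Latch short circuit: 4 × 9 × 1 = 36
  Lubricant film out of tolerance: 1 × 7 × 1 = 7
  Excessive preload: 8 × 7 × 7 = 392
  Coating deformation: 2 × 10 × 1 = 20
  Diaphragm deformation: 2 × 6 × 5 = 60
  Orifice missing: 1 × 6 × 9 = 54
  Preload stripping: 4 × 10 × 10 = 400
After action: Bracket missing → 6 × 1 × 7 = 42.
Revised RPNs: Preload stripping=400, Excessive preload=392, Diaphragm deformation=60, Orifice missing=54, Bracket missing=42, Latch short circuit=36, Coating deformation=20, Lubricant film out of tolerance=7.
Highest is now Preload stripping (400).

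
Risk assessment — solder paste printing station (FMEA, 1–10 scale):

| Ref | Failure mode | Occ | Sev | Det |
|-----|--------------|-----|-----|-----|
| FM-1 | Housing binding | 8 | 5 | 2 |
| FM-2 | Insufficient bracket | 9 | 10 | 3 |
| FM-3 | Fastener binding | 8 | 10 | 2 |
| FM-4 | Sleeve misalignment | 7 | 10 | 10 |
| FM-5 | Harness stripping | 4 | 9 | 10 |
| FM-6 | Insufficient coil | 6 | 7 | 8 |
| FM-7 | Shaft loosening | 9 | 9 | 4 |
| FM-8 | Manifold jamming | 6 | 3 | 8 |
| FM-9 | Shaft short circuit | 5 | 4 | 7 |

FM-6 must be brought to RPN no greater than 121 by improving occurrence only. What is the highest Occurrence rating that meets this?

2

FM-6: S=7, O=6, D=8 → current RPN = 336.
Fixed product = 56. Need 56 × O ≤ 121, so O ≤ 121/56 = 2.16.
Maximum integer Occurrence rating = 2 (gives RPN 112; O=3 would give 168 > 121).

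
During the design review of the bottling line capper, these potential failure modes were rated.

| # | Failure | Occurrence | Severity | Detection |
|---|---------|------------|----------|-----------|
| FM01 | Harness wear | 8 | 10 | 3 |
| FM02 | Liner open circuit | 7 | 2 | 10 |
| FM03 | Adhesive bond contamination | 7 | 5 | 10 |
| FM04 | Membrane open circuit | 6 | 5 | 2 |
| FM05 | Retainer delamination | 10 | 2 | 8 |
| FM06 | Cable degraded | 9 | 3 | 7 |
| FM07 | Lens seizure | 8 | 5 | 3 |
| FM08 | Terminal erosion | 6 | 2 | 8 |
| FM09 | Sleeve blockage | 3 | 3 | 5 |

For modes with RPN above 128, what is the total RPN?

RPN = Severity × Occurrence × Detection:
  FM01: 10 × 8 × 3 = 240
  FM02: 2 × 7 × 10 = 140
  FM03: 5 × 7 × 10 = 350
  FM04: 5 × 6 × 2 = 60
  FM05: 2 × 10 × 8 = 160
  FM06: 3 × 9 × 7 = 189
  FM07: 5 × 8 × 3 = 120
  FM08: 2 × 6 × 8 = 96
  FM09: 3 × 3 × 5 = 45
RPN > 128: FM01 (240), FM02 (140), FM03 (350), FM05 (160), FM06 (189).
Sum: 240 + 140 + 350 + 160 + 189 = 1079.

1079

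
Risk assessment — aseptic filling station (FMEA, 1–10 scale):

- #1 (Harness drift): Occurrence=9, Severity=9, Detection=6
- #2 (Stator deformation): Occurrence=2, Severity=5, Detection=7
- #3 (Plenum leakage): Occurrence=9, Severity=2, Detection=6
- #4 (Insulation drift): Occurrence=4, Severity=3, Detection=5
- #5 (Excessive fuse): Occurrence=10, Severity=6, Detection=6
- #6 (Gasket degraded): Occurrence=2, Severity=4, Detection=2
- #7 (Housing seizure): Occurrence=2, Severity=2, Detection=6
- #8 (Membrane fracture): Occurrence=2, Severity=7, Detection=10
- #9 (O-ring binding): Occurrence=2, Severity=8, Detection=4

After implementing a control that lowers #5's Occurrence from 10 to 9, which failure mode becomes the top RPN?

#1

RPN = Severity × Occurrence × Detection:
  #1: 9 × 9 × 6 = 486
  #2: 5 × 2 × 7 = 70
  #3: 2 × 9 × 6 = 108
  #4: 3 × 4 × 5 = 60
  #5: 6 × 10 × 6 = 360
  #6: 4 × 2 × 2 = 16
  #7: 2 × 2 × 6 = 24
  #8: 7 × 2 × 10 = 140
  #9: 8 × 2 × 4 = 64
After action: #5 → 6 × 9 × 6 = 324.
Revised RPNs: #1=486, #5=324, #8=140, #3=108, #2=70, #9=64, #4=60, #7=24, #6=16.
Highest is now #1 (486).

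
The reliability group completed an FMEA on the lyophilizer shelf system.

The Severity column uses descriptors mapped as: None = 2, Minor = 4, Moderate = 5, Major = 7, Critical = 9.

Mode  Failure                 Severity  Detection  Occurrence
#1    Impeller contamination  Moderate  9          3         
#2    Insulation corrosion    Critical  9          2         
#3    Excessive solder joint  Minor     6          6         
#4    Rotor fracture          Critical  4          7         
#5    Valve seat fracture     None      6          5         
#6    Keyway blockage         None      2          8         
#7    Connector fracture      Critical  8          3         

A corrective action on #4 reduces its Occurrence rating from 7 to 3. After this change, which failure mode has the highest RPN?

RPN = Severity × Occurrence × Detection:
  #1: 5 × 3 × 9 = 135
  #2: 9 × 2 × 9 = 162
  #3: 4 × 6 × 6 = 144
  #4: 9 × 7 × 4 = 252
  #5: 2 × 5 × 6 = 60
  #6: 2 × 8 × 2 = 32
  #7: 9 × 3 × 8 = 216
After action: #4 → 9 × 3 × 4 = 108.
Revised RPNs: #7=216, #2=162, #3=144, #1=135, #4=108, #5=60, #6=32.
Highest is now #7 (216).

#7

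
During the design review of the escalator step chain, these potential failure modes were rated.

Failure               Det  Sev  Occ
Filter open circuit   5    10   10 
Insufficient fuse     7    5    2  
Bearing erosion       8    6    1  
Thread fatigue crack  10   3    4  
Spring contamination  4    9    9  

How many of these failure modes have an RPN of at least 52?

4

RPN = Severity × Occurrence × Detection:
  Filter open circuit: 10 × 10 × 5 = 500
  Insufficient fuse: 5 × 2 × 7 = 70
  Bearing erosion: 6 × 1 × 8 = 48
  Thread fatigue crack: 3 × 4 × 10 = 120
  Spring contamination: 9 × 9 × 4 = 324
Modes with RPN ≥ 52: Filter open circuit (500), Insufficient fuse (70), Thread fatigue crack (120), Spring contamination (324) → 4.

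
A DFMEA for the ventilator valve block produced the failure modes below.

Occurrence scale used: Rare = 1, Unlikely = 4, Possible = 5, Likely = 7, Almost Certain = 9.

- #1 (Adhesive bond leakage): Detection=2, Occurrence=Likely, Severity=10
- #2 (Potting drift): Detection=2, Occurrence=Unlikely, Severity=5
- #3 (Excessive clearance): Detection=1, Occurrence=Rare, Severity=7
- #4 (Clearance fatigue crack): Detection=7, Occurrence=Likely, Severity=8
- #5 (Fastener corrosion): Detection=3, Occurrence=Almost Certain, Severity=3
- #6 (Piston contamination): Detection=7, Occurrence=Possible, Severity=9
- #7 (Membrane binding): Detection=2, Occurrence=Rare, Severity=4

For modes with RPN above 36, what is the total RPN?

RPN = Severity × Occurrence × Detection:
  #1: 10 × 7 × 2 = 140
  #2: 5 × 4 × 2 = 40
  #3: 7 × 1 × 1 = 7
  #4: 8 × 7 × 7 = 392
  #5: 3 × 9 × 3 = 81
  #6: 9 × 5 × 7 = 315
  #7: 4 × 1 × 2 = 8
RPN > 36: #1 (140), #2 (40), #4 (392), #5 (81), #6 (315).
Sum: 140 + 40 + 392 + 81 + 315 = 968.

968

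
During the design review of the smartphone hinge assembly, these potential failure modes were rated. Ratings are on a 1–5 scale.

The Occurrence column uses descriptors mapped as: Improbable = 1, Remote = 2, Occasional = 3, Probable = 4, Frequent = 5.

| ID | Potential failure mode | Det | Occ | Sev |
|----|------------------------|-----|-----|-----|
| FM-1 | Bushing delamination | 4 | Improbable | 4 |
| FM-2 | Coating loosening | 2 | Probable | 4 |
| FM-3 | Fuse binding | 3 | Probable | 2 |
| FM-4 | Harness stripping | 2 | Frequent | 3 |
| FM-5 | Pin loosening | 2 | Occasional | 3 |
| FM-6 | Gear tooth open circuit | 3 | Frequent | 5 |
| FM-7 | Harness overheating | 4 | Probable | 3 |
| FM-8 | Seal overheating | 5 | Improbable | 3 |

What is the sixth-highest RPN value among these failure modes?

18

RPN = Severity × Occurrence × Detection:
  FM-1: 4 × 1 × 4 = 16
  FM-2: 4 × 4 × 2 = 32
  FM-3: 2 × 4 × 3 = 24
  FM-4: 3 × 5 × 2 = 30
  FM-5: 3 × 3 × 2 = 18
  FM-6: 5 × 5 × 3 = 75
  FM-7: 3 × 4 × 4 = 48
  FM-8: 3 × 1 × 5 = 15
Sorted descending: 75, 48, 32, 30, 24, 18, 16, 15.
The sixth-highest RPN is 18 (FM-5).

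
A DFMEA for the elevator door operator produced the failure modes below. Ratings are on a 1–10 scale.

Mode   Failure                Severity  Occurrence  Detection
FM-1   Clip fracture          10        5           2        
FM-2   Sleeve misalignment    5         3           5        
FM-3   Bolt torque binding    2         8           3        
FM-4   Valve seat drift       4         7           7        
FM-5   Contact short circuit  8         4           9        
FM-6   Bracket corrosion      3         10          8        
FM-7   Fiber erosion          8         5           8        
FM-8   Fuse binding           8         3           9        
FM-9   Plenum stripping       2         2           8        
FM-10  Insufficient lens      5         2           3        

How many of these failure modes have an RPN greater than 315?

RPN = Severity × Occurrence × Detection:
  FM-1: 10 × 5 × 2 = 100
  FM-2: 5 × 3 × 5 = 75
  FM-3: 2 × 8 × 3 = 48
  FM-4: 4 × 7 × 7 = 196
  FM-5: 8 × 4 × 9 = 288
  FM-6: 3 × 10 × 8 = 240
  FM-7: 8 × 5 × 8 = 320
  FM-8: 8 × 3 × 9 = 216
  FM-9: 2 × 2 × 8 = 32
  FM-10: 5 × 2 × 3 = 30
Modes with RPN > 315: FM-7 (320) → 1.

1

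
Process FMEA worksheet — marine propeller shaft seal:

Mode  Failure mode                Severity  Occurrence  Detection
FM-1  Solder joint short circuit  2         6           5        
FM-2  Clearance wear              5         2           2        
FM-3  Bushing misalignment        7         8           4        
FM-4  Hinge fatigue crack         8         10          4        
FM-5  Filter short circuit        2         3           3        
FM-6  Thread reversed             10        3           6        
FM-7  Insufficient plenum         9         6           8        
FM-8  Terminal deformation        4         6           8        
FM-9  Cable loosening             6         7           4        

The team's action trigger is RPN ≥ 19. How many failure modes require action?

RPN = Severity × Occurrence × Detection:
  FM-1: 2 × 6 × 5 = 60
  FM-2: 5 × 2 × 2 = 20
  FM-3: 7 × 8 × 4 = 224
  FM-4: 8 × 10 × 4 = 320
  FM-5: 2 × 3 × 3 = 18
  FM-6: 10 × 3 × 6 = 180
  FM-7: 9 × 6 × 8 = 432
  FM-8: 4 × 6 × 8 = 192
  FM-9: 6 × 7 × 4 = 168
Modes with RPN ≥ 19: FM-1 (60), FM-2 (20), FM-3 (224), FM-4 (320), FM-6 (180), FM-7 (432), FM-8 (192), FM-9 (168) → 8.

8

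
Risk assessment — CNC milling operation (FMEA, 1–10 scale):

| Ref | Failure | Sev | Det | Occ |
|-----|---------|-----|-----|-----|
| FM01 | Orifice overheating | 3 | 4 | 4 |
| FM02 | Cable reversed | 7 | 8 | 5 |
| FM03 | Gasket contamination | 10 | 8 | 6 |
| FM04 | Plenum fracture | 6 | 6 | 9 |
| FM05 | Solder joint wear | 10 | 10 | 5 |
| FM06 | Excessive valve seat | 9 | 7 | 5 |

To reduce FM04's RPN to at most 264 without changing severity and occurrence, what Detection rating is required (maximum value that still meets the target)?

4

FM04: S=6, O=9, D=6 → current RPN = 324.
Fixed product = 54. Need 54 × D ≤ 264, so D ≤ 264/54 = 4.89.
Maximum integer Detection rating = 4 (gives RPN 216; D=5 would give 270 > 264).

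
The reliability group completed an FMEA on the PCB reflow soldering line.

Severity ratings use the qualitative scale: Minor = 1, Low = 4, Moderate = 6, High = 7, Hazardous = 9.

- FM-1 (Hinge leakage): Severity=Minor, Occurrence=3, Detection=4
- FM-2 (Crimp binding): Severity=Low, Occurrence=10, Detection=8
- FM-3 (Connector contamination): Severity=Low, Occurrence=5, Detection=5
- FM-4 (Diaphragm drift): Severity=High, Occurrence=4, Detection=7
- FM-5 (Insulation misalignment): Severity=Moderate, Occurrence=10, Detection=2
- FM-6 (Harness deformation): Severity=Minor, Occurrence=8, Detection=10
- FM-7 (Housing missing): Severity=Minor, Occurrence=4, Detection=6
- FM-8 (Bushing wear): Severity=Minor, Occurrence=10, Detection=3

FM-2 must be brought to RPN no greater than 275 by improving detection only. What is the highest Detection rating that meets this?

6

FM-2: S=4, O=10, D=8 → current RPN = 320.
Fixed product = 40. Need 40 × D ≤ 275, so D ≤ 275/40 = 6.88.
Maximum integer Detection rating = 6 (gives RPN 240; D=7 would give 280 > 275).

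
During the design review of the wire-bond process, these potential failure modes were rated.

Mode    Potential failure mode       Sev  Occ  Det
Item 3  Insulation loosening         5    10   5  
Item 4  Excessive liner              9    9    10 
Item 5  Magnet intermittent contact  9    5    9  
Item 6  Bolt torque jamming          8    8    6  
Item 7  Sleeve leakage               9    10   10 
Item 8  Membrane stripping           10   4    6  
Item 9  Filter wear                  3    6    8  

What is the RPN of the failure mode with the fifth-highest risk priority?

RPN = Severity × Occurrence × Detection:
  Item 3: 5 × 10 × 5 = 250
  Item 4: 9 × 9 × 10 = 810
  Item 5: 9 × 5 × 9 = 405
  Item 6: 8 × 8 × 6 = 384
  Item 7: 9 × 10 × 10 = 900
  Item 8: 10 × 4 × 6 = 240
  Item 9: 3 × 6 × 8 = 144
Sorted descending: 900, 810, 405, 384, 250, 240, 144.
The fifth-highest RPN is 250 (Item 3).

250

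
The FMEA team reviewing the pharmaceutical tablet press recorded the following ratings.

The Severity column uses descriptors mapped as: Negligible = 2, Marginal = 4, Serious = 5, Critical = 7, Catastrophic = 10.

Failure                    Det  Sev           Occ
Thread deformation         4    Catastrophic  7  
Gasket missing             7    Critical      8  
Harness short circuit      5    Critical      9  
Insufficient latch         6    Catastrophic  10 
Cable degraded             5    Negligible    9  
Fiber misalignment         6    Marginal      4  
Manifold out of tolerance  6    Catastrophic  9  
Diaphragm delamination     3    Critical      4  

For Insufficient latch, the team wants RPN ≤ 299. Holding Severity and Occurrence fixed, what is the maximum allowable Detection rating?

2

Insufficient latch: S=10, O=10, D=6 → current RPN = 600.
Fixed product = 100. Need 100 × D ≤ 299, so D ≤ 299/100 = 2.99.
Maximum integer Detection rating = 2 (gives RPN 200; D=3 would give 300 > 299).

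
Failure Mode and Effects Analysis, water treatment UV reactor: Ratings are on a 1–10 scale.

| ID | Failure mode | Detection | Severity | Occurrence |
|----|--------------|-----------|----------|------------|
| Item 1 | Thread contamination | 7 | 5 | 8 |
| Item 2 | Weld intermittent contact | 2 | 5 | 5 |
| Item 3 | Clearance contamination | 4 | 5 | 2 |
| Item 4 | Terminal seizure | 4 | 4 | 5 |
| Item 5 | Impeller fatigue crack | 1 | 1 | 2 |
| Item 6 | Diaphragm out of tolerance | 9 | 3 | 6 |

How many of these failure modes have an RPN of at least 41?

4

RPN = Severity × Occurrence × Detection:
  Item 1: 5 × 8 × 7 = 280
  Item 2: 5 × 5 × 2 = 50
  Item 3: 5 × 2 × 4 = 40
  Item 4: 4 × 5 × 4 = 80
  Item 5: 1 × 2 × 1 = 2
  Item 6: 3 × 6 × 9 = 162
Modes with RPN ≥ 41: Item 1 (280), Item 2 (50), Item 4 (80), Item 6 (162) → 4.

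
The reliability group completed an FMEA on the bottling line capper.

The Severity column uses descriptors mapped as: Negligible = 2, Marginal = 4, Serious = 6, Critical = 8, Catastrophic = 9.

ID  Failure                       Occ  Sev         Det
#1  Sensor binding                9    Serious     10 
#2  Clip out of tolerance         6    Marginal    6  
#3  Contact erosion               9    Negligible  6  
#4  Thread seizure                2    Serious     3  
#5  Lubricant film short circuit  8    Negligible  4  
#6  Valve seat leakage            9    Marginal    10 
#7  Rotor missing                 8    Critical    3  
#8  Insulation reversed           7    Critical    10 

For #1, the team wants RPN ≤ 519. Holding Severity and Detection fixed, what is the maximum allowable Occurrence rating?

8

#1: S=6, O=9, D=10 → current RPN = 540.
Fixed product = 60. Need 60 × O ≤ 519, so O ≤ 519/60 = 8.65.
Maximum integer Occurrence rating = 8 (gives RPN 480; O=9 would give 540 > 519).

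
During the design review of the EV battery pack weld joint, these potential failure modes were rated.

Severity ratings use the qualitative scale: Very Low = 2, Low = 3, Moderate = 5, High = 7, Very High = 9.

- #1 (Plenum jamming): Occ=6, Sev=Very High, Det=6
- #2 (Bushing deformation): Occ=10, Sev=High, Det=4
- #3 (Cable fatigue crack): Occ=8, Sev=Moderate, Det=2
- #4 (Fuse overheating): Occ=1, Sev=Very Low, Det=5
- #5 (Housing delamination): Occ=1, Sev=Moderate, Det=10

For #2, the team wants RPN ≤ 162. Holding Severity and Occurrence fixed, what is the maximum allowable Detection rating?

#2: S=7, O=10, D=4 → current RPN = 280.
Fixed product = 70. Need 70 × D ≤ 162, so D ≤ 162/70 = 2.31.
Maximum integer Detection rating = 2 (gives RPN 140; D=3 would give 210 > 162).

2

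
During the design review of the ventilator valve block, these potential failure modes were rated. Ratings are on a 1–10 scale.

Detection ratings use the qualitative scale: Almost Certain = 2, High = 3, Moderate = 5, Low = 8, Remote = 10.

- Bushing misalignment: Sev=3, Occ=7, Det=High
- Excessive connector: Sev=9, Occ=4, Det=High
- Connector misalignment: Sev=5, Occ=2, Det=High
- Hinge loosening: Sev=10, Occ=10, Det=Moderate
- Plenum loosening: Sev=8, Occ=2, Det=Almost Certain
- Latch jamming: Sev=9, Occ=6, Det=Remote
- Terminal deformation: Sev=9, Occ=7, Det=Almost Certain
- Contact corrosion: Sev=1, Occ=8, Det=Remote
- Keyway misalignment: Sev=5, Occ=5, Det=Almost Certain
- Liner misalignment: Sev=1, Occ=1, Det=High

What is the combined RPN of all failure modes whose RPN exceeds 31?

1499

RPN = Severity × Occurrence × Detection:
  Bushing misalignment: 3 × 7 × 3 = 63
  Excessive connector: 9 × 4 × 3 = 108
  Connector misalignment: 5 × 2 × 3 = 30
  Hinge loosening: 10 × 10 × 5 = 500
  Plenum loosening: 8 × 2 × 2 = 32
  Latch jamming: 9 × 6 × 10 = 540
  Terminal deformation: 9 × 7 × 2 = 126
  Contact corrosion: 1 × 8 × 10 = 80
  Keyway misalignment: 5 × 5 × 2 = 50
  Liner misalignment: 1 × 1 × 3 = 3
RPN > 31: Bushing misalignment (63), Excessive connector (108), Hinge loosening (500), Plenum loosening (32), Latch jamming (540), Terminal deformation (126), Contact corrosion (80), Keyway misalignment (50).
Sum: 63 + 108 + 500 + 32 + 540 + 126 + 80 + 50 = 1499.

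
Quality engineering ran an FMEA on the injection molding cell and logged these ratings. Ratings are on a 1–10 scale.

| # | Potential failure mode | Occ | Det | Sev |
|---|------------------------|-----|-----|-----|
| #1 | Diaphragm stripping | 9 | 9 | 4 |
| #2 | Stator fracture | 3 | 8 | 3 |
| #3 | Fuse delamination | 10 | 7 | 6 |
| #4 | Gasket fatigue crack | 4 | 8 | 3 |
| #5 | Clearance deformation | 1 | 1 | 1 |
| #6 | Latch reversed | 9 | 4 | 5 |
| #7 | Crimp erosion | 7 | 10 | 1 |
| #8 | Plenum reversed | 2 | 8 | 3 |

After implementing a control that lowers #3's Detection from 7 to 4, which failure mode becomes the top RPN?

RPN = Severity × Occurrence × Detection:
  #1: 4 × 9 × 9 = 324
  #2: 3 × 3 × 8 = 72
  #3: 6 × 10 × 7 = 420
  #4: 3 × 4 × 8 = 96
  #5: 1 × 1 × 1 = 1
  #6: 5 × 9 × 4 = 180
  #7: 1 × 7 × 10 = 70
  #8: 3 × 2 × 8 = 48
After action: #3 → 6 × 10 × 4 = 240.
Revised RPNs: #1=324, #3=240, #6=180, #4=96, #2=72, #7=70, #8=48, #5=1.
Highest is now #1 (324).

#1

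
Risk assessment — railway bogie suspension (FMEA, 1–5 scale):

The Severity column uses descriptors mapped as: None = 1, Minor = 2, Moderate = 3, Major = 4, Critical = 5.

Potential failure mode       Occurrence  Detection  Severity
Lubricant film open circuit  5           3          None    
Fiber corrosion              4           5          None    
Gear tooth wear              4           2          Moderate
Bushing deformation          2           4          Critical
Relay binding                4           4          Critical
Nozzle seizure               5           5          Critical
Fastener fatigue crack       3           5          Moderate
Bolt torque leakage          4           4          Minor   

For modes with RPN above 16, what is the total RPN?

RPN = Severity × Occurrence × Detection:
  Lubricant film open circuit: 1 × 5 × 3 = 15
  Fiber corrosion: 1 × 4 × 5 = 20
  Gear tooth wear: 3 × 4 × 2 = 24
  Bushing deformation: 5 × 2 × 4 = 40
  Relay binding: 5 × 4 × 4 = 80
  Nozzle seizure: 5 × 5 × 5 = 125
  Fastener fatigue crack: 3 × 3 × 5 = 45
  Bolt torque leakage: 2 × 4 × 4 = 32
RPN > 16: Fiber corrosion (20), Gear tooth wear (24), Bushing deformation (40), Relay binding (80), Nozzle seizure (125), Fastener fatigue crack (45), Bolt torque leakage (32).
Sum: 20 + 24 + 40 + 80 + 125 + 45 + 32 = 366.

366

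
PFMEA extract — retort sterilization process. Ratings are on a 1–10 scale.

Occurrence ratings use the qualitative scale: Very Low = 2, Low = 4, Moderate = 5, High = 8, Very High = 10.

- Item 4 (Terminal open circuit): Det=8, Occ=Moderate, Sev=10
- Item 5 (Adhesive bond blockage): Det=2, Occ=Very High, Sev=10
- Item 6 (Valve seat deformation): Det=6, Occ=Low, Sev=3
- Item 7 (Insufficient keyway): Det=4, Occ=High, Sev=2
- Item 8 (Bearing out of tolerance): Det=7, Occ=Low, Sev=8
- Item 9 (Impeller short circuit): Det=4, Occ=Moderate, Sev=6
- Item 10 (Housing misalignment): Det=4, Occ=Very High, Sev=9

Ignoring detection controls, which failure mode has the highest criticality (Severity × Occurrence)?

Item 5

Criticality = Severity × Occurrence:
  Item 4: 10 × 5 = 50
  Item 5: 10 × 10 = 100
  Item 6: 3 × 4 = 12
  Item 7: 2 × 8 = 16
  Item 8: 8 × 4 = 32
  Item 9: 6 × 5 = 30
  Item 10: 9 × 10 = 90
Highest criticality is 100 → Item 5.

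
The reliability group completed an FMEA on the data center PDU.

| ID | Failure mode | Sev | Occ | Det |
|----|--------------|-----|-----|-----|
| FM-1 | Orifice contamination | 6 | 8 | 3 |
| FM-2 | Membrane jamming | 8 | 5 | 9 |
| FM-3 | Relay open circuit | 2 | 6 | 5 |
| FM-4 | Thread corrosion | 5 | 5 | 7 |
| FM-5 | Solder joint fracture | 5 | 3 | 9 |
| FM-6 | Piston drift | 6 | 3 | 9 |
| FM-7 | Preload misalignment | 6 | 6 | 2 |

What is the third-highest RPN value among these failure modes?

162

RPN = Severity × Occurrence × Detection:
  FM-1: 6 × 8 × 3 = 144
  FM-2: 8 × 5 × 9 = 360
  FM-3: 2 × 6 × 5 = 60
  FM-4: 5 × 5 × 7 = 175
  FM-5: 5 × 3 × 9 = 135
  FM-6: 6 × 3 × 9 = 162
  FM-7: 6 × 6 × 2 = 72
Sorted descending: 360, 175, 162, 144, 135, 72, 60.
The third-highest RPN is 162 (FM-6).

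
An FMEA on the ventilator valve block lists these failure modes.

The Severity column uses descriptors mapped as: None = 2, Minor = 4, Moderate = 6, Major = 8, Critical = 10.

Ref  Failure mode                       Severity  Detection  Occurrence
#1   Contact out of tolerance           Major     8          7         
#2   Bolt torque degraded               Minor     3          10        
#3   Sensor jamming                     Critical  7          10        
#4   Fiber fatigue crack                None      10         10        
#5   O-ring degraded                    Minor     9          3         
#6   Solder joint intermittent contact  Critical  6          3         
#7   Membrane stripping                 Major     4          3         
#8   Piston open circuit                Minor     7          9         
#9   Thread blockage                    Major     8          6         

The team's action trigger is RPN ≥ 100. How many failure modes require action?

8

RPN = Severity × Occurrence × Detection:
  #1: 8 × 7 × 8 = 448
  #2: 4 × 10 × 3 = 120
  #3: 10 × 10 × 7 = 700
  #4: 2 × 10 × 10 = 200
  #5: 4 × 3 × 9 = 108
  #6: 10 × 3 × 6 = 180
  #7: 8 × 3 × 4 = 96
  #8: 4 × 9 × 7 = 252
  #9: 8 × 6 × 8 = 384
Modes with RPN ≥ 100: #1 (448), #2 (120), #3 (700), #4 (200), #5 (108), #6 (180), #8 (252), #9 (384) → 8.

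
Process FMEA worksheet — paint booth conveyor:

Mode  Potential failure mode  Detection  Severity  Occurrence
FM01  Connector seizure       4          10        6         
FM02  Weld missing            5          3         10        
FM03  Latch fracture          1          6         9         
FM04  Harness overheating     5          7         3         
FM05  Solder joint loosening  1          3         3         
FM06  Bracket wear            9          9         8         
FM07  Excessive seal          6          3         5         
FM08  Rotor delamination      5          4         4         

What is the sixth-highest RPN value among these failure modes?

RPN = Severity × Occurrence × Detection:
  FM01: 10 × 6 × 4 = 240
  FM02: 3 × 10 × 5 = 150
  FM03: 6 × 9 × 1 = 54
  FM04: 7 × 3 × 5 = 105
  FM05: 3 × 3 × 1 = 9
  FM06: 9 × 8 × 9 = 648
  FM07: 3 × 5 × 6 = 90
  FM08: 4 × 4 × 5 = 80
Sorted descending: 648, 240, 150, 105, 90, 80, 54, 9.
The sixth-highest RPN is 80 (FM08).

80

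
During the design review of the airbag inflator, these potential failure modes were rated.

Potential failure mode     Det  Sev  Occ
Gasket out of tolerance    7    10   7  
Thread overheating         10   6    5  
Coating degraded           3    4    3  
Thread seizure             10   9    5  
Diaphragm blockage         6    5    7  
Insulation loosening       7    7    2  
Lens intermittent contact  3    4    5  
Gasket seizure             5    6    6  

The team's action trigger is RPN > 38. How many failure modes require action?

RPN = Severity × Occurrence × Detection:
  Gasket out of tolerance: 10 × 7 × 7 = 490
  Thread overheating: 6 × 5 × 10 = 300
  Coating degraded: 4 × 3 × 3 = 36
  Thread seizure: 9 × 5 × 10 = 450
  Diaphragm blockage: 5 × 7 × 6 = 210
  Insulation loosening: 7 × 2 × 7 = 98
  Lens intermittent contact: 4 × 5 × 3 = 60
  Gasket seizure: 6 × 6 × 5 = 180
Modes with RPN > 38: Gasket out of tolerance (490), Thread overheating (300), Thread seizure (450), Diaphragm blockage (210), Insulation loosening (98), Lens intermittent contact (60), Gasket seizure (180) → 7.

7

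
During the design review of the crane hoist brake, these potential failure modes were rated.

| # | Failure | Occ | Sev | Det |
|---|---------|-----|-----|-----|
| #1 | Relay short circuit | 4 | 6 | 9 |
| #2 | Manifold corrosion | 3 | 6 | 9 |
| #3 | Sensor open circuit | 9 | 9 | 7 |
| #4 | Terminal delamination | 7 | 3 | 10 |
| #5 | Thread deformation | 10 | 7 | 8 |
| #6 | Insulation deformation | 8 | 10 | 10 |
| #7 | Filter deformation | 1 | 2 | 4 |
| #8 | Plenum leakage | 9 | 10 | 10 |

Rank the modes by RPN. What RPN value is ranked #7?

RPN = Severity × Occurrence × Detection:
  #1: 6 × 4 × 9 = 216
  #2: 6 × 3 × 9 = 162
  #3: 9 × 9 × 7 = 567
  #4: 3 × 7 × 10 = 210
  #5: 7 × 10 × 8 = 560
  #6: 10 × 8 × 10 = 800
  #7: 2 × 1 × 4 = 8
  #8: 10 × 9 × 10 = 900
Sorted descending: 900, 800, 567, 560, 216, 210, 162, 8.
The seventh-highest RPN is 162 (#2).

162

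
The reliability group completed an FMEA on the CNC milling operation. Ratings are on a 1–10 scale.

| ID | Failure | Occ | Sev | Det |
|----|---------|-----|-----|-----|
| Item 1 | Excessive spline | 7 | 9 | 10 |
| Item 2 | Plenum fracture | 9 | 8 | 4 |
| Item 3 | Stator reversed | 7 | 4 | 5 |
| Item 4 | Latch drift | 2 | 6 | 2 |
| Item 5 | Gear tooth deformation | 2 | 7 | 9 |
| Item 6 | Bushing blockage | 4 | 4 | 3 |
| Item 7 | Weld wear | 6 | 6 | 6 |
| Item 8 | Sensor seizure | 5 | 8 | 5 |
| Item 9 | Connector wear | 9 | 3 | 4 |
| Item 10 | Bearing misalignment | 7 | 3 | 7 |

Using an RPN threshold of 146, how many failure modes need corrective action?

5

RPN = Severity × Occurrence × Detection:
  Item 1: 9 × 7 × 10 = 630
  Item 2: 8 × 9 × 4 = 288
  Item 3: 4 × 7 × 5 = 140
  Item 4: 6 × 2 × 2 = 24
  Item 5: 7 × 2 × 9 = 126
  Item 6: 4 × 4 × 3 = 48
  Item 7: 6 × 6 × 6 = 216
  Item 8: 8 × 5 × 5 = 200
  Item 9: 3 × 9 × 4 = 108
  Item 10: 3 × 7 × 7 = 147
Modes with RPN ≥ 146: Item 1 (630), Item 2 (288), Item 7 (216), Item 8 (200), Item 10 (147) → 5.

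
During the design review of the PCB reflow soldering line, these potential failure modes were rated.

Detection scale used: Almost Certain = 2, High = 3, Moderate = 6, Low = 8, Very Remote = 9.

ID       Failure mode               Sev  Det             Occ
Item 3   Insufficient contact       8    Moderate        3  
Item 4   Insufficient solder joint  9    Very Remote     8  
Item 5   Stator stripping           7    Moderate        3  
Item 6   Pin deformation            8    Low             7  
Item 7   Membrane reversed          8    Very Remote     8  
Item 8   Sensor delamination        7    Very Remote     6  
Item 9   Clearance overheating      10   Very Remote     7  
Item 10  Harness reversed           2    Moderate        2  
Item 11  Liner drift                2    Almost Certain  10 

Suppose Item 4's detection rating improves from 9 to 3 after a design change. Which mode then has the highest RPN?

RPN = Severity × Occurrence × Detection:
  Item 3: 8 × 3 × 6 = 144
  Item 4: 9 × 8 × 9 = 648
  Item 5: 7 × 3 × 6 = 126
  Item 6: 8 × 7 × 8 = 448
  Item 7: 8 × 8 × 9 = 576
  Item 8: 7 × 6 × 9 = 378
  Item 9: 10 × 7 × 9 = 630
  Item 10: 2 × 2 × 6 = 24
  Item 11: 2 × 10 × 2 = 40
After action: Item 4 → 9 × 8 × 3 = 216.
Revised RPNs: Item 9=630, Item 7=576, Item 6=448, Item 8=378, Item 4=216, Item 3=144, Item 5=126, Item 11=40, Item 10=24.
Highest is now Item 9 (630).

Item 9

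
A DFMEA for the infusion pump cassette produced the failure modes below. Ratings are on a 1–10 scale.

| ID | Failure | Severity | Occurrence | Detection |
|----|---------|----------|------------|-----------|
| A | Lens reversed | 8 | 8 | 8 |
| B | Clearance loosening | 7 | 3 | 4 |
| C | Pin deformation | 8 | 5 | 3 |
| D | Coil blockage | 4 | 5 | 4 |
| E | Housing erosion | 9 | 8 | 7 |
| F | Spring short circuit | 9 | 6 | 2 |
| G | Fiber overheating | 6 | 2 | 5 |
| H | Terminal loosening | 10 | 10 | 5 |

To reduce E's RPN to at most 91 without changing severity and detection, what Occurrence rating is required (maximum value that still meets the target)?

1

E: S=9, O=8, D=7 → current RPN = 504.
Fixed product = 63. Need 63 × O ≤ 91, so O ≤ 91/63 = 1.44.
Maximum integer Occurrence rating = 1 (gives RPN 63; O=2 would give 126 > 91).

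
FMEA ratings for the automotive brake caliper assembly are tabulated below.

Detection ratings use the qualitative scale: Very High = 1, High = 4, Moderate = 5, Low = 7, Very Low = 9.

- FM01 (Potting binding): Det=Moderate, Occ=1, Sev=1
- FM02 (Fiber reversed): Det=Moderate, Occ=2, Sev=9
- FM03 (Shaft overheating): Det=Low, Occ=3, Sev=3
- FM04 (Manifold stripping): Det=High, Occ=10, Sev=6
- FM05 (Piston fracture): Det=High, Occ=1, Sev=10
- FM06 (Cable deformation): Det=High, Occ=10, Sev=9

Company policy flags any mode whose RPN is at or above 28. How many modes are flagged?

RPN = Severity × Occurrence × Detection:
  FM01: 1 × 1 × 5 = 5
  FM02: 9 × 2 × 5 = 90
  FM03: 3 × 3 × 7 = 63
  FM04: 6 × 10 × 4 = 240
  FM05: 10 × 1 × 4 = 40
  FM06: 9 × 10 × 4 = 360
Modes with RPN ≥ 28: FM02 (90), FM03 (63), FM04 (240), FM05 (40), FM06 (360) → 5.

5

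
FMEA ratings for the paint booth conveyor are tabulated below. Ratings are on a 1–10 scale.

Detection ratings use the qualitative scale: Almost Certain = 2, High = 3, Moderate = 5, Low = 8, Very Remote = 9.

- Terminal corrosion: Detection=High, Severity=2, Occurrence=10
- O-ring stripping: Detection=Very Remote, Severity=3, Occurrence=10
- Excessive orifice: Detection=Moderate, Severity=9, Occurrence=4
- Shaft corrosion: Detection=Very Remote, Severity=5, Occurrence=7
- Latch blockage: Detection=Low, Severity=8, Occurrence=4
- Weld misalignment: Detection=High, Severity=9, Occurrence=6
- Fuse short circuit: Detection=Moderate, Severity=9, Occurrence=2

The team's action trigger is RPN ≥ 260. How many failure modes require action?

2

RPN = Severity × Occurrence × Detection:
  Terminal corrosion: 2 × 10 × 3 = 60
  O-ring stripping: 3 × 10 × 9 = 270
  Excessive orifice: 9 × 4 × 5 = 180
  Shaft corrosion: 5 × 7 × 9 = 315
  Latch blockage: 8 × 4 × 8 = 256
  Weld misalignment: 9 × 6 × 3 = 162
  Fuse short circuit: 9 × 2 × 5 = 90
Modes with RPN ≥ 260: O-ring stripping (270), Shaft corrosion (315) → 2.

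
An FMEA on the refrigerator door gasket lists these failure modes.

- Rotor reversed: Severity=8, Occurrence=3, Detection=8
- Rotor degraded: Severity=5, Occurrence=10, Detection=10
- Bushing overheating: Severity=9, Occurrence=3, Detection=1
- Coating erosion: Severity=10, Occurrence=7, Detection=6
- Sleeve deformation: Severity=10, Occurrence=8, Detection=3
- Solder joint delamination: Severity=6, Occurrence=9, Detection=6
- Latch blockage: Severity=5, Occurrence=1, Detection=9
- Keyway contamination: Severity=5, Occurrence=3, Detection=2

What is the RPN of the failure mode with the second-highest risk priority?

420

RPN = Severity × Occurrence × Detection:
  Rotor reversed: 8 × 3 × 8 = 192
  Rotor degraded: 5 × 10 × 10 = 500
  Bushing overheating: 9 × 3 × 1 = 27
  Coating erosion: 10 × 7 × 6 = 420
  Sleeve deformation: 10 × 8 × 3 = 240
  Solder joint delamination: 6 × 9 × 6 = 324
  Latch blockage: 5 × 1 × 9 = 45
  Keyway contamination: 5 × 3 × 2 = 30
Sorted descending: 500, 420, 324, 240, 192, 45, 30, 27.
The second-highest RPN is 420 (Coating erosion).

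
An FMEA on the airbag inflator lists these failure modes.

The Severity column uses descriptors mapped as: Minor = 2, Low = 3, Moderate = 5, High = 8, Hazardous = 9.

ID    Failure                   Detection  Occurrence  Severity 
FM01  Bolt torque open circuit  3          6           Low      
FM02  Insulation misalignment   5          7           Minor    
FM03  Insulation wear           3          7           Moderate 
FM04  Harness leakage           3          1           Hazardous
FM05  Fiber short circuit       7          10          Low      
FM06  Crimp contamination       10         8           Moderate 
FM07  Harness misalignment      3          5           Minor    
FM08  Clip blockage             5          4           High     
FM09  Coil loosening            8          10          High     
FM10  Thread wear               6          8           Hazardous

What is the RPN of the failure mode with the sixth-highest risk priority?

RPN = Severity × Occurrence × Detection:
  FM01: 3 × 6 × 3 = 54
  FM02: 2 × 7 × 5 = 70
  FM03: 5 × 7 × 3 = 105
  FM04: 9 × 1 × 3 = 27
  FM05: 3 × 10 × 7 = 210
  FM06: 5 × 8 × 10 = 400
  FM07: 2 × 5 × 3 = 30
  FM08: 8 × 4 × 5 = 160
  FM09: 8 × 10 × 8 = 640
  FM10: 9 × 8 × 6 = 432
Sorted descending: 640, 432, 400, 210, 160, 105, 70, 54, 30, 27.
The sixth-highest RPN is 105 (FM03).

105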